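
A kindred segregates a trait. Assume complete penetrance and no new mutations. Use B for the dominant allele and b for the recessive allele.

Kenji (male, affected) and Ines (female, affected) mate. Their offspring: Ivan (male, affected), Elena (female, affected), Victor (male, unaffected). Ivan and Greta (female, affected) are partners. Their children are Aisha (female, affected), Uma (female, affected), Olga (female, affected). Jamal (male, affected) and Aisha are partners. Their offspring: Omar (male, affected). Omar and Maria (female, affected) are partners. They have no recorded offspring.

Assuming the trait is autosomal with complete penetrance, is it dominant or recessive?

dominant

Kenji and Ines are both affected yet have an unaffected child Victor. Under a recessive model two affected parents are homozygous and every child would be affected, so the trait cannot be recessive.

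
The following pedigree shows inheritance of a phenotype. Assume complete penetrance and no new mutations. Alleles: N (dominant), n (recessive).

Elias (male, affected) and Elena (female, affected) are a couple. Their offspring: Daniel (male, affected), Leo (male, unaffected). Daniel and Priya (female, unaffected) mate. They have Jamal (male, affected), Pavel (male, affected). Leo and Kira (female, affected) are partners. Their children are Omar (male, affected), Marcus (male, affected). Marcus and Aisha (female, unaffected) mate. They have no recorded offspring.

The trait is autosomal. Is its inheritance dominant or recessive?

Elias and Elena are both affected yet have an unaffected child Leo. Under a recessive model two affected parents are homozygous and every child would be affected, so the trait cannot be recessive.

dominant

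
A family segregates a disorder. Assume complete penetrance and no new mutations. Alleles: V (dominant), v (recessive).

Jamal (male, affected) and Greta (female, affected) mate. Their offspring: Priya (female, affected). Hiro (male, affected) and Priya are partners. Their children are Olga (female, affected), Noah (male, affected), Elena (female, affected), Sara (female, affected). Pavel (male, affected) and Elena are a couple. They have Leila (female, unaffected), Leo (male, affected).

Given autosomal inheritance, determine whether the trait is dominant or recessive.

dominant

Pavel and Elena are both affected yet have an unaffected child Leila. Under a recessive model two affected parents are homozygous and every child would be affected, so the trait cannot be recessive.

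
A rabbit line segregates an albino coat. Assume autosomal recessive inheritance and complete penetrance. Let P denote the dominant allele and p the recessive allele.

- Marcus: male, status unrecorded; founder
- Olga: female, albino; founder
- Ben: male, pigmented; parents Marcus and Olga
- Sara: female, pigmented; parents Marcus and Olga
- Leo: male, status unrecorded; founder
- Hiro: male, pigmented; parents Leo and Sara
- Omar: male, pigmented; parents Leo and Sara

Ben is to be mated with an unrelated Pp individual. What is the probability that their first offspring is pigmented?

3/4

Ben is pigmented so carries P and received p from Olga (pp), so Ben is Pp.
The cross gives 1/4 PP : 1/2 Pp : 1/4 pp, so P(offspring is pigmented) = 3/4.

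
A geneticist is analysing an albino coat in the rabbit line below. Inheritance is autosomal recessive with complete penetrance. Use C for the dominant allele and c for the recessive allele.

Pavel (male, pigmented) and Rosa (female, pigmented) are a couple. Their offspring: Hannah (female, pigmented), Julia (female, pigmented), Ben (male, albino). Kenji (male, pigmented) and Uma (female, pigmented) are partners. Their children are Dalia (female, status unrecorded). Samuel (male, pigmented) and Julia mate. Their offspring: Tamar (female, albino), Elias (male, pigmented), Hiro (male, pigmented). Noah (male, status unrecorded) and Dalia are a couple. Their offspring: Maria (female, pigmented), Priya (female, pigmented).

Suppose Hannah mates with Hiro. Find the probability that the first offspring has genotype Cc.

4/9

Pavel is pigmented so carries C and passed c to Ben (cc), so Pavel is Cc.
Rosa is pigmented so carries C and passed c to Ben (cc), so Rosa is Cc.
Hannah is a pigmented offspring of Pavel (Cc) × Rosa (Cc), whose cross gives 1/4 CC : 1/2 Cc : 1/4 cc; conditioning on being pigmented, Hannah is CC with probability 1/3, Cc with probability 2/3.
Samuel is pigmented so carries C and passed c to Tamar (cc), so Samuel is Cc.
Julia is pigmented so carries C and passed c to Tamar (cc), so Julia is Cc.
Hiro is a pigmented offspring of Samuel (Cc) × Julia (Cc), whose cross gives 1/4 CC : 1/2 Cc : 1/4 cc; conditioning on being pigmented, Hiro is CC with probability 1/3, Cc with probability 2/3.
Summing over parental genotype combinations, P(offspring has genotype Cc) = 2/9·1/2 + 2/9·1/2 + 4/9·1/2 = 4/9.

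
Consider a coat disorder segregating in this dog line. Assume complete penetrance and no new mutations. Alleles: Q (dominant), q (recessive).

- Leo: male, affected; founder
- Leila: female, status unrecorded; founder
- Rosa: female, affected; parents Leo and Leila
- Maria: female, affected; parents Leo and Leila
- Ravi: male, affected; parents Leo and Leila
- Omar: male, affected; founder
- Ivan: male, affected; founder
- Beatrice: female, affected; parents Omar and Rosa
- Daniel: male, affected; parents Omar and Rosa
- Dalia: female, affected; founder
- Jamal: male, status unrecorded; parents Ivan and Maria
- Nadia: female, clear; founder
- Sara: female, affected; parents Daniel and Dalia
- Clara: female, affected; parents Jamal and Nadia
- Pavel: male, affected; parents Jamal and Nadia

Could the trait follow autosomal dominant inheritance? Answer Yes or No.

Yes

A consistent assignment under autosomal dominant exists: Leo QQ, Leila QQ, Rosa QQ, Maria QQ, Ravi QQ, Omar QQ, Ivan QQ, Beatrice QQ, Daniel QQ, Dalia QQ, Jamal QQ, Nadia qq, Sara QQ, Clara Qq, Pavel Qq.
In this assignment every recorded phenotype matches its genotype and every non-founder's genotype is obtainable from its parents' genotypes, so the pedigree is consistent.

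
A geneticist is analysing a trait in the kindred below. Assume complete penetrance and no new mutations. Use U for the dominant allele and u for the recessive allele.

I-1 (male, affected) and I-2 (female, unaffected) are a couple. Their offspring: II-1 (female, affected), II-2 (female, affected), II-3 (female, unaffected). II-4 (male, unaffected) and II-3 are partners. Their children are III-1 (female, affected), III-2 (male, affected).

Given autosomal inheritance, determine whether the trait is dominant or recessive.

II-4 and II-3 are both unaffected yet have an affected child III-1. Under dominance, an affected child requires at least one affected parent, so the trait cannot be dominant.

recessive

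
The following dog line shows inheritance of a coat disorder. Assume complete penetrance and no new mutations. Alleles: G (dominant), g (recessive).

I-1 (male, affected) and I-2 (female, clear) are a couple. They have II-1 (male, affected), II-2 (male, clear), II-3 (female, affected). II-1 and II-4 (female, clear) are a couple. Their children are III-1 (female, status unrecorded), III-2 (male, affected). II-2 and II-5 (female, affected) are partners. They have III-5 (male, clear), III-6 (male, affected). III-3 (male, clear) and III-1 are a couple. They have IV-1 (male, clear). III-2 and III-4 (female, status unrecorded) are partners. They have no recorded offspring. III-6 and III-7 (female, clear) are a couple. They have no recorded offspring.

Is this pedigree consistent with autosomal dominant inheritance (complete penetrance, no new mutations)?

Yes

A consistent assignment under autosomal dominant exists: I-1 Gg, I-2 gg, II-1 Gg, II-2 gg, II-3 Gg, II-4 gg, II-5 Gg, III-1 Gg, III-2 Gg, III-3 gg, III-4 GG, III-5 gg, III-6 Gg, III-7 gg, IV-1 gg.
In this assignment every recorded phenotype matches its genotype and every non-founder's genotype is obtainable from its parents' genotypes, so the pedigree is consistent.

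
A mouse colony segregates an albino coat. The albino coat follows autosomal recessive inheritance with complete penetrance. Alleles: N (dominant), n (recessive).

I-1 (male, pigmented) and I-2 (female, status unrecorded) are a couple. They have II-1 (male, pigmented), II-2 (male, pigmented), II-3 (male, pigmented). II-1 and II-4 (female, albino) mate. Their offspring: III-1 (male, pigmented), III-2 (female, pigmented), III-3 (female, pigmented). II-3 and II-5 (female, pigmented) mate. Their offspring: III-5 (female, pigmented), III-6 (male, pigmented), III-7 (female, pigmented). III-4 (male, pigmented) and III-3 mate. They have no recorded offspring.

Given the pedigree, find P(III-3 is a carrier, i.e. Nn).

1

III-3 is pigmented so carries N and received n from II-4 (nn), so III-3 is Nn, giving P(Nn) = 1.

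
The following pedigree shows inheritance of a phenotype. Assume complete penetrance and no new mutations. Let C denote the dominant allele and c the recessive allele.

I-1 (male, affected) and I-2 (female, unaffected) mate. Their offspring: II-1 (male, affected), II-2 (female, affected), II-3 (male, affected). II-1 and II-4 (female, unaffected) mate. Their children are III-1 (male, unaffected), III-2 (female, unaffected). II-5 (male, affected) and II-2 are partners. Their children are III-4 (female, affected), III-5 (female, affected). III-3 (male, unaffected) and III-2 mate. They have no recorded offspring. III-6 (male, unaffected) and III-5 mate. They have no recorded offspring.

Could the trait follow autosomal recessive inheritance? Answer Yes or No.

Yes

A consistent assignment under autosomal recessive exists: I-1 cc, I-2 Cc, II-1 cc, II-2 cc, II-3 cc, II-4 CC, II-5 cc, III-1 Cc, III-2 Cc, III-3 CC, III-4 cc, III-5 cc, III-6 CC.
In this assignment every recorded phenotype matches its genotype and every non-founder's genotype is obtainable from its parents' genotypes, so the pedigree is consistent.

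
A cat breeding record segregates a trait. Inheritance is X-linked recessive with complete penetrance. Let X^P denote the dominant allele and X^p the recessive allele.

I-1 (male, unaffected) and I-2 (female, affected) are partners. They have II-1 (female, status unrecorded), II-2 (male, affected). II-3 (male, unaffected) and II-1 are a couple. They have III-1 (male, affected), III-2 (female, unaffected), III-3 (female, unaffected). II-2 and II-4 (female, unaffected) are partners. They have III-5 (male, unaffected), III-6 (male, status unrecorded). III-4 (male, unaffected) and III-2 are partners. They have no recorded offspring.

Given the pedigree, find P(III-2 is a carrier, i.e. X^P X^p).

1/2

II-3 is unaffected, so II-3 is X^P Y.
II-1 received P from I-1 (X^P Y) and received p from I-2 (X^p X^p), so II-1 is X^P X^p.
Their cross gives offspring ratios 1/2 X^P X^P : 1/2 X^P X^p. Conditioning on III-2 being unaffected, P(X^P X^p) = 1/2 / 1 = 1/2.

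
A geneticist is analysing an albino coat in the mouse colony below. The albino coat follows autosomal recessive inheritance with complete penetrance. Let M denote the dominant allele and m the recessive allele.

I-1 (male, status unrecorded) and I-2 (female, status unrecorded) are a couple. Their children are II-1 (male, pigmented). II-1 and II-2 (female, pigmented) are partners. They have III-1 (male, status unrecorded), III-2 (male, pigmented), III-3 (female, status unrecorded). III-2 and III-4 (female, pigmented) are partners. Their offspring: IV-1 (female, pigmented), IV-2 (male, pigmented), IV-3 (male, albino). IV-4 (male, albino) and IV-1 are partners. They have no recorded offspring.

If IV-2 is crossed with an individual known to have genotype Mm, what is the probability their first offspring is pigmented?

III-2 is pigmented so carries M and passed m to IV-3 (mm), so III-2 is Mm.
III-4 is pigmented so carries M and passed m to IV-3 (mm), so III-4 is Mm.
IV-2 is a pigmented offspring of III-2 (Mm) × III-4 (Mm), whose cross gives 1/4 MM : 1/2 Mm : 1/4 mm; conditioning on being pigmented, IV-2 is MM with probability 1/3, Mm with probability 2/3.
Summing over parental genotype combinations, P(offspring is pigmented) = 1/3·1 + 2/3·3/4 = 5/6.

5/6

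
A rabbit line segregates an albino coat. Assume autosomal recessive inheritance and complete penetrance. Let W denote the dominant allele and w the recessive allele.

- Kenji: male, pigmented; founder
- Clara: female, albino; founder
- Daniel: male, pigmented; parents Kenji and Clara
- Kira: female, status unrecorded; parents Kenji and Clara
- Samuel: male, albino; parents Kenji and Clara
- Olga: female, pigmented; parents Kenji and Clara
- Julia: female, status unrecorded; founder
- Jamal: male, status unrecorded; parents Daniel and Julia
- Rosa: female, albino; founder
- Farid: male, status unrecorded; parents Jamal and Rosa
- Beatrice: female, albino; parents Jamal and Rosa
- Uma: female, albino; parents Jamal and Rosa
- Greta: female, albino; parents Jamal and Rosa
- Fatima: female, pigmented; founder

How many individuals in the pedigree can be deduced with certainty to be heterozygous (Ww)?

Obligate heterozygotes: Kenji is pigmented so carries W and passed w to Samuel (ww), so Kenji is Ww; Daniel is pigmented so carries W and received w from Clara (ww), so Daniel is Ww; Olga is pigmented so carries W and received w from Clara (ww), so Olga is Ww.
Every other individual is either homozygous by phenotype or has at least one consistent homozygous assignment, so the count is 3.

3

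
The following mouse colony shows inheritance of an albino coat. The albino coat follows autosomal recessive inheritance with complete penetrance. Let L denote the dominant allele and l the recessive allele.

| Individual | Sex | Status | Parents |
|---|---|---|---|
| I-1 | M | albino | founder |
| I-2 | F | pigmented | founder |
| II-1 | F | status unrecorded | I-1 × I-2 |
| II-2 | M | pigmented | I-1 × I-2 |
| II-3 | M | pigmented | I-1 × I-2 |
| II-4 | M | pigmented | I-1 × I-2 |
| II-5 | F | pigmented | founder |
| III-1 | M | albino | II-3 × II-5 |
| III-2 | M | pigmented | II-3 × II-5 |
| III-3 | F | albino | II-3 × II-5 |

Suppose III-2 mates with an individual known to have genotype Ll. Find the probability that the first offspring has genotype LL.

II-3 is pigmented so carries L and received l from I-1 (ll), so II-3 is Ll.
II-5 is pigmented so carries L and passed l to III-1 (ll), so II-5 is Ll.
III-2 is a pigmented offspring of II-3 (Ll) × II-5 (Ll), whose cross gives 1/4 LL : 1/2 Ll : 1/4 ll; conditioning on being pigmented, III-2 is LL with probability 1/3, Ll with probability 2/3.
Summing over parental genotype combinations, P(offspring has genotype LL) = 1/3·1/2 + 2/3·1/4 = 1/3.

1/3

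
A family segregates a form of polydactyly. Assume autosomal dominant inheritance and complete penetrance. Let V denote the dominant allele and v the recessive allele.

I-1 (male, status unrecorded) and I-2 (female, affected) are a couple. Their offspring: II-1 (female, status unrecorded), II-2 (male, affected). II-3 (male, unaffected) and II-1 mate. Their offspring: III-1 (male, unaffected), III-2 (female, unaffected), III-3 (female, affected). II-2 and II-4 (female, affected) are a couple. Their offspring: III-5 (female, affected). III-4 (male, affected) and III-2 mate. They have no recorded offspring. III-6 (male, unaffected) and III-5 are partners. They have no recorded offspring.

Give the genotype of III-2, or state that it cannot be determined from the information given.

vv

III-2 is unaffected, so III-2 is vv.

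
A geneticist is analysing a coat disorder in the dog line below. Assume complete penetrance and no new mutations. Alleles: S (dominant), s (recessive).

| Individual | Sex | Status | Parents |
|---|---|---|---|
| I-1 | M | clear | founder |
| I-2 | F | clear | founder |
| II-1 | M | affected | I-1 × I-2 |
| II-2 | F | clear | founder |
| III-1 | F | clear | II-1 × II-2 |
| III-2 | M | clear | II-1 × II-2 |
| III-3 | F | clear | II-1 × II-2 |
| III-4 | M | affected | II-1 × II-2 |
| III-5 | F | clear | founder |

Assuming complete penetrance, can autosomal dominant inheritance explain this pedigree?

No

Under autosomal dominant, II-1 (affected, male) cannot arise from I-1 (clear) × I-2 (clear).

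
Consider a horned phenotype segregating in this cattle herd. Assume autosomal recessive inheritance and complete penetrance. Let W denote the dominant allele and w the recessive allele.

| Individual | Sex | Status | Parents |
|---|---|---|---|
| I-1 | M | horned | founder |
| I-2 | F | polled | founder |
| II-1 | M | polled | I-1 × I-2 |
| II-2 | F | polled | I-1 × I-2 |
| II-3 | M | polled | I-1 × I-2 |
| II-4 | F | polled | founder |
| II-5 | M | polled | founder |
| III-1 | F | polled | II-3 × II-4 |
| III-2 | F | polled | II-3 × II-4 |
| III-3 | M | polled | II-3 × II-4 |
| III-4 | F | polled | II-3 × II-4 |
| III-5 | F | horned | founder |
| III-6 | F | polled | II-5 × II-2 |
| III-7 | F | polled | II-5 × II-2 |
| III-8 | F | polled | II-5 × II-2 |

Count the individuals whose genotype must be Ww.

Obligate heterozygotes: II-1 is polled so carries W and received w from I-1 (ww), so II-1 is Ww; II-2 is polled so carries W and received w from I-1 (ww), so II-2 is Ww; II-3 is polled so carries W and received w from I-1 (ww), so II-3 is Ww.
Every other individual is either homozygous by phenotype or has at least one consistent homozygous assignment, so the count is 3.

3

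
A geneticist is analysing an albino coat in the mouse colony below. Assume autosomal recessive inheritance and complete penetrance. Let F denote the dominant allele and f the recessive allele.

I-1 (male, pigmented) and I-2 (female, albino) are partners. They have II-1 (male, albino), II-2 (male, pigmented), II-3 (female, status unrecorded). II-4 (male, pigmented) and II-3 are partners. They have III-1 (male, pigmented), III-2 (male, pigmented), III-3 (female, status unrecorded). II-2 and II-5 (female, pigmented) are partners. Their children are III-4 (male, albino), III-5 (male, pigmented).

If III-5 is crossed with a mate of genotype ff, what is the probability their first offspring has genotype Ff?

2/3

II-2 is pigmented so carries F and received f from I-2 (ff), so II-2 is Ff.
II-5 is pigmented so carries F and passed f to III-4 (ff), so II-5 is Ff.
III-5 is a pigmented offspring of II-2 (Ff) × II-5 (Ff), whose cross gives 1/4 FF : 1/2 Ff : 1/4 ff; conditioning on being pigmented, III-5 is FF with probability 1/3, Ff with probability 2/3.
Summing over parental genotype combinations, P(offspring has genotype Ff) = 1/3·1 + 2/3·1/2 = 2/3.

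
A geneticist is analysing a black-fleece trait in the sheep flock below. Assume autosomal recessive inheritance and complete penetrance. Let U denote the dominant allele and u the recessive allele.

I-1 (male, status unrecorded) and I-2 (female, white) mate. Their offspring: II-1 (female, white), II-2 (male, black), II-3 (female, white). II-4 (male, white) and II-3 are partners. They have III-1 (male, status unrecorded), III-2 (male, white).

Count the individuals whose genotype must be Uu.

1

Obligate heterozygotes: I-2 is white so carries U and passed u to II-2 (uu), so I-2 is Uu.
Every other individual is either homozygous by phenotype or has at least one consistent homozygous assignment, so the count is 1.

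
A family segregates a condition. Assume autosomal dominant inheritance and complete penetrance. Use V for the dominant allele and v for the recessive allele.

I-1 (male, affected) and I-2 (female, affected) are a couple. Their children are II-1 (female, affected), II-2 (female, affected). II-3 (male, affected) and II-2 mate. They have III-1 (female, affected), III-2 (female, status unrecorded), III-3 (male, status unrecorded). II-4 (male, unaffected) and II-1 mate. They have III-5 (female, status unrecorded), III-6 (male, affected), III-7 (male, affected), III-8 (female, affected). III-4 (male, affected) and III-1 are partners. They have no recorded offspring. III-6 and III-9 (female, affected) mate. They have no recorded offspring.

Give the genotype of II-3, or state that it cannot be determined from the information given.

II-3's phenotype allows VV or Vv, and no parent or child forces a single allele at both positions; consistent genotype assignments exist with II-3 as VV or Vv.

cannot be determined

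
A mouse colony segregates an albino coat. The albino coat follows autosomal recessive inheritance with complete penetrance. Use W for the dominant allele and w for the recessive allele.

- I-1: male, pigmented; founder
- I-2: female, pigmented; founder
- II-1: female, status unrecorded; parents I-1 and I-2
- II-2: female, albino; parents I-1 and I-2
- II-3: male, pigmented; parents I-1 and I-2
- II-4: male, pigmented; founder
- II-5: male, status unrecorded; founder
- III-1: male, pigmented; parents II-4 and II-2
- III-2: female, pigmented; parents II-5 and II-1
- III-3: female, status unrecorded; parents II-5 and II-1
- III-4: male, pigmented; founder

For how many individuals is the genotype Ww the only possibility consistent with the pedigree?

Obligate heterozygotes: I-1 is pigmented so carries W and passed w to II-2 (ww), so I-1 is Ww; I-2 is pigmented so carries W and passed w to II-2 (ww), so I-2 is Ww; III-1 is pigmented so carries W and received w from II-2 (ww), so III-1 is Ww.
Every other individual is either homozygous by phenotype or has at least one consistent homozygous assignment, so the count is 3.

3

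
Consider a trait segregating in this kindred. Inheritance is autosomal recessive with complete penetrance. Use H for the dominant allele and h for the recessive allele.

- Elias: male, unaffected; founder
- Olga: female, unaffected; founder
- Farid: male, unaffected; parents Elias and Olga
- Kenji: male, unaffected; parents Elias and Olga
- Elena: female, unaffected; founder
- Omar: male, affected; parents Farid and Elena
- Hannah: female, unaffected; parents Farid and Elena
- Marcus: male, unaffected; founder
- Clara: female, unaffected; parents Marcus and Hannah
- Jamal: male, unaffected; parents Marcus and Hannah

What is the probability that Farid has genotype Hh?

1

Farid is unaffected so carries H and passed h to Omar (hh), so Farid is Hh, giving P(Hh) = 1.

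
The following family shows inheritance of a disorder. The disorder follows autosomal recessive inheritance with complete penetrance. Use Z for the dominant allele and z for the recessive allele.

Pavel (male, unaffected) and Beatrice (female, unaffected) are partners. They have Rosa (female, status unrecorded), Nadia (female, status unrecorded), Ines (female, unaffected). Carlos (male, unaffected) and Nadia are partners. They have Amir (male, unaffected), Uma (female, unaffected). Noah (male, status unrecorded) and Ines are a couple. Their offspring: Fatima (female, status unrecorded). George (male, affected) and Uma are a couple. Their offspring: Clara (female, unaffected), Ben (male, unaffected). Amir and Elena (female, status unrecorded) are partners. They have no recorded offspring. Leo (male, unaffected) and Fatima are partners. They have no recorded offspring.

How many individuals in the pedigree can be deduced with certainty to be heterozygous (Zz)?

2

Obligate heterozygotes: Clara is unaffected so carries Z and received z from George (zz), so Clara is Zz; Ben is unaffected so carries Z and received z from George (zz), so Ben is Zz.
Every other individual is either homozygous by phenotype or has at least one consistent homozygous assignment, so the count is 2.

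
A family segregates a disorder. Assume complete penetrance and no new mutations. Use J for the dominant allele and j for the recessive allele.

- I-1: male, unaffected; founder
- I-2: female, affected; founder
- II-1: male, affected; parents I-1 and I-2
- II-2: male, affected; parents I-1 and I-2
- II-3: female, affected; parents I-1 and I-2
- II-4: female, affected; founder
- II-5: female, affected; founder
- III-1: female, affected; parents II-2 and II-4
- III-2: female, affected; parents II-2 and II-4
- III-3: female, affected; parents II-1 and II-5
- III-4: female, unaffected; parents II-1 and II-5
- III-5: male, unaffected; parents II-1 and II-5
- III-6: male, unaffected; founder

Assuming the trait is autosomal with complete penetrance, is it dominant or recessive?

dominant

II-1 and II-5 are both affected yet have an unaffected child III-4. Under a recessive model two affected parents are homozygous and every child would be affected, so the trait cannot be recessive.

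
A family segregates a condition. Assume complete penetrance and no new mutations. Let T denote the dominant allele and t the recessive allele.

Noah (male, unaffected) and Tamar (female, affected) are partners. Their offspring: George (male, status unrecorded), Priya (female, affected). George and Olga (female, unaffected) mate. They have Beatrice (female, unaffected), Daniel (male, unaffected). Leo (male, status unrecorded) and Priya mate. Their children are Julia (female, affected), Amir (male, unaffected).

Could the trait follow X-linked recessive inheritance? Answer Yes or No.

Under X-linked recessive, Priya (affected, female) cannot arise from Noah (unaffected) × Tamar (affected).

No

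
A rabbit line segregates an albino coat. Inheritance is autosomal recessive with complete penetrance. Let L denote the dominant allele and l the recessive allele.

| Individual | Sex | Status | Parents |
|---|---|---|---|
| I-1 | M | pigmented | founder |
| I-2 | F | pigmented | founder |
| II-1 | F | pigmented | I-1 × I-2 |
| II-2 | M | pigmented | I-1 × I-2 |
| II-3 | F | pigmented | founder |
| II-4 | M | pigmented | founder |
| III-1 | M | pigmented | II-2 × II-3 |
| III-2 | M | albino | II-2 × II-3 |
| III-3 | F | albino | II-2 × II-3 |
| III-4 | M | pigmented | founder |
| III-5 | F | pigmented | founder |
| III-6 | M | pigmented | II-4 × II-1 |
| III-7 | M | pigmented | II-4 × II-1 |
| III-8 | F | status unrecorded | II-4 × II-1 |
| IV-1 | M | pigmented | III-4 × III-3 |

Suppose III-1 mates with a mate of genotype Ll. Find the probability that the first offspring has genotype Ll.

1/2

II-2 is pigmented so carries L and passed l to III-2 (ll), so II-2 is Ll.
II-3 is pigmented so carries L and passed l to III-2 (ll), so II-3 is Ll.
III-1 is a pigmented offspring of II-2 (Ll) × II-3 (Ll), whose cross gives 1/4 LL : 1/2 Ll : 1/4 ll; conditioning on being pigmented, III-1 is LL with probability 1/3, Ll with probability 2/3.
Summing over parental genotype combinations, P(offspring has genotype Ll) = 1/3·1/2 + 2/3·1/2 = 1/2.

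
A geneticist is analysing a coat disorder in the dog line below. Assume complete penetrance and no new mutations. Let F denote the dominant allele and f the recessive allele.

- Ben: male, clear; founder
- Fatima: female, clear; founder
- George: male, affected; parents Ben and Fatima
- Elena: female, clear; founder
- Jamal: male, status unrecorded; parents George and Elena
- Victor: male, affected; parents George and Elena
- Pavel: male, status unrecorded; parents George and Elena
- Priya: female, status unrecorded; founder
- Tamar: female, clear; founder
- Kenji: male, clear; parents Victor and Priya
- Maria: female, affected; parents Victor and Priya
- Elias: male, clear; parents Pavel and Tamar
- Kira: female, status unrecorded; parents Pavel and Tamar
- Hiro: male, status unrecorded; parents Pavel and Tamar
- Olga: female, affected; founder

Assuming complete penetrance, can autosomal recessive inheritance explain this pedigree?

Yes

A consistent assignment under autosomal recessive exists: Ben Ff, Fatima Ff, George ff, Elena Ff, Jamal Ff, Victor ff, Pavel Ff, Priya Ff, Tamar FF, Kenji Ff, Maria ff, Elias FF, Kira FF, Hiro FF, Olga ff.
In this assignment every recorded phenotype matches its genotype and every non-founder's genotype is obtainable from its parents' genotypes, so the pedigree is consistent.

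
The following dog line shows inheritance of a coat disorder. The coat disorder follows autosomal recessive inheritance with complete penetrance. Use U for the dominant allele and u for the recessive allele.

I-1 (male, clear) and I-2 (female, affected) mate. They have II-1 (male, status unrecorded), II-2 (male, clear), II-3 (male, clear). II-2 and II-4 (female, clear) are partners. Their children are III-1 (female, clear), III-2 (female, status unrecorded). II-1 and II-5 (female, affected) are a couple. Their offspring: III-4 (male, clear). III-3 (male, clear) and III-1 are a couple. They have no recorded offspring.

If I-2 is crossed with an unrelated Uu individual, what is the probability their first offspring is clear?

1/2

I-2 is affected, so I-2 is uu.
The cross gives 1/2 Uu : 1/2 uu, so P(offspring is clear) = 1/2.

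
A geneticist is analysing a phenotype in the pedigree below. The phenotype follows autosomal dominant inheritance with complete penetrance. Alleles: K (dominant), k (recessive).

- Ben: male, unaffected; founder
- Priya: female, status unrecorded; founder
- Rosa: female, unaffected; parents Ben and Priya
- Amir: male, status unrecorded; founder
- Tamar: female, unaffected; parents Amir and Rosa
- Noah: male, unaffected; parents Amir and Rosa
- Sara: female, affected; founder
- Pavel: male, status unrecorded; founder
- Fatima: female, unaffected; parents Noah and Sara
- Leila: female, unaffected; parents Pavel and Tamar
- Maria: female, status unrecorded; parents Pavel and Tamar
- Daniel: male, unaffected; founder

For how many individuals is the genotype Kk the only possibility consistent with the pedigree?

1

Obligate heterozygotes: Sara is affected so carries K and passed k to Fatima (kk), so Sara is Kk.
Every other individual is either homozygous by phenotype or has at least one consistent homozygous assignment, so the count is 1.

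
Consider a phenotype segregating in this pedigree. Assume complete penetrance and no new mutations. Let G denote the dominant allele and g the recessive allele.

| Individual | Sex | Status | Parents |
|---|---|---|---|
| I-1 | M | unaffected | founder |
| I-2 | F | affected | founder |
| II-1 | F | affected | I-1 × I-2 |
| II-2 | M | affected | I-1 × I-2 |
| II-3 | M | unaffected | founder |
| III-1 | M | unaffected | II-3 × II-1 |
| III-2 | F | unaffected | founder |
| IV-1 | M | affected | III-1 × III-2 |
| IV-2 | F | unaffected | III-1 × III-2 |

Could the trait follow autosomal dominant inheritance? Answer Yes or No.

No

Under autosomal dominant, IV-1 (affected, male) cannot arise from III-1 (unaffected) × III-2 (unaffected).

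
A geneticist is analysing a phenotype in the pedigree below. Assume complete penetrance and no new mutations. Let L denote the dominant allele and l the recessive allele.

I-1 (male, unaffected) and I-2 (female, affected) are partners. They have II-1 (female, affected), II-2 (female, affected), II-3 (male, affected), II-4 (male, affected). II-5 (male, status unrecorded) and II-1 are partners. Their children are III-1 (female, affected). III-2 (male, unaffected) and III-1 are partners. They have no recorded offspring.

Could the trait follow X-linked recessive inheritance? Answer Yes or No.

Under X-linked recessive, II-1 (affected, female) cannot arise from I-1 (unaffected) × I-2 (affected).

No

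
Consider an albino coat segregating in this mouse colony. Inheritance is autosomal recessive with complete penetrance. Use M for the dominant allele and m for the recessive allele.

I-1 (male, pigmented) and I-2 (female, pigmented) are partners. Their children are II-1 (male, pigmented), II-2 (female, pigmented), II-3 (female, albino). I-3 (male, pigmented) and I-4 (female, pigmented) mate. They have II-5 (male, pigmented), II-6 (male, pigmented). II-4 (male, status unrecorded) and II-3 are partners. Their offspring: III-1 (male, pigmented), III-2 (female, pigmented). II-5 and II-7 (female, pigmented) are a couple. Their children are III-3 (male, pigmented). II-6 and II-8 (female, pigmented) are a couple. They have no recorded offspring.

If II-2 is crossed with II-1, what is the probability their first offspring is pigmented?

8/9

I-1 is pigmented so carries M and passed m to II-3 (mm), so I-1 is Mm.
I-2 is pigmented so carries M and passed m to II-3 (mm), so I-2 is Mm.
II-2 is a pigmented offspring of I-1 (Mm) × I-2 (Mm), whose cross gives 1/4 MM : 1/2 Mm : 1/4 mm; conditioning on being pigmented, II-2 is MM with probability 1/3, Mm with probability 2/3.
II-1 is a pigmented offspring of I-1 (Mm) × I-2 (Mm), whose cross gives 1/4 MM : 1/2 Mm : 1/4 mm; conditioning on being pigmented, II-1 is MM with probability 1/3, Mm with probability 2/3.
Summing over parental genotype combinations, P(offspring is pigmented) = 1/9·1 + 2/9·1 + 2/9·1 + 4/9·3/4 = 8/9.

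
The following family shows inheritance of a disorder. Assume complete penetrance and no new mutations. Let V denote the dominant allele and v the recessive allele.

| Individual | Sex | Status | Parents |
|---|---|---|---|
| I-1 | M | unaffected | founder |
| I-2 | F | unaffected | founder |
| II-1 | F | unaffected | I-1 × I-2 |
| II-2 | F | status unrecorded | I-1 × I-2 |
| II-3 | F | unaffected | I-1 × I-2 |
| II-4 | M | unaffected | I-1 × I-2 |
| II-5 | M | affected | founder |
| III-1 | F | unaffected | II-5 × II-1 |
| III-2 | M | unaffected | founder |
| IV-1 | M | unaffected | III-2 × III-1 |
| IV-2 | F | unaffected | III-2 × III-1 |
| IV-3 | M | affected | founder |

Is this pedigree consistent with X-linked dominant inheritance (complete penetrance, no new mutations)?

No

Under X-linked dominant, III-1 (unaffected, female) cannot arise from II-5 (affected) × II-1 (unaffected).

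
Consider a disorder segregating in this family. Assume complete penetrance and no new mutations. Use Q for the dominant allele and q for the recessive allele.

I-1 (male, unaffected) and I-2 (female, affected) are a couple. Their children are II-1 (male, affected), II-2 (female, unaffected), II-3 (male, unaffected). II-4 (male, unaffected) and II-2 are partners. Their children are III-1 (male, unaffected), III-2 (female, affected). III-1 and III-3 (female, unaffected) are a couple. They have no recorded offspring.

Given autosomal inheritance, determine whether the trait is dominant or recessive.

II-4 and II-2 are both unaffected yet have an affected child III-2. Under dominance, an affected child requires at least one affected parent, so the trait cannot be dominant.

recessive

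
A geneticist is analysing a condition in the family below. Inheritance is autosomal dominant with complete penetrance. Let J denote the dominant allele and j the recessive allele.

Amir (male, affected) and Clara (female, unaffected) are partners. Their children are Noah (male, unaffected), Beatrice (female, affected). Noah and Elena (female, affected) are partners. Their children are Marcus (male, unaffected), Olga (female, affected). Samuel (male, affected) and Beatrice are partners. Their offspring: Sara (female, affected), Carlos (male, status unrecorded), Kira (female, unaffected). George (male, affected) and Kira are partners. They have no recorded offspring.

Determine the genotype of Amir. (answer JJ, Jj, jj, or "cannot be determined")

From phenotype alone, Amir is JJ or Jj.
Amir is affected so carries J and passed j to Noah (jj), so Amir is Jj.

Jj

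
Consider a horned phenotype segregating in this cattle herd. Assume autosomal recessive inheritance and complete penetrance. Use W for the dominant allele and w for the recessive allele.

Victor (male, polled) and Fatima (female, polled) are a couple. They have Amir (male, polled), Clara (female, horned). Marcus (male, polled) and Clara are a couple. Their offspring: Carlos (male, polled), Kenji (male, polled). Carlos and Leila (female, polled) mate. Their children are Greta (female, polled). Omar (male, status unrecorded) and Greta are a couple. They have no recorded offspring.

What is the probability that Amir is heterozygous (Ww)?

Victor is polled so carries W and passed w to Clara (ww), so Victor is Ww.
Fatima is polled so carries W and passed w to Clara (ww), so Fatima is Ww.
Their cross gives offspring ratios 1/4 WW : 1/2 Ww : 1/4 ww. Conditioning on Amir being polled, P(Ww) = 1/2 / 3/4 = 2/3.

2/3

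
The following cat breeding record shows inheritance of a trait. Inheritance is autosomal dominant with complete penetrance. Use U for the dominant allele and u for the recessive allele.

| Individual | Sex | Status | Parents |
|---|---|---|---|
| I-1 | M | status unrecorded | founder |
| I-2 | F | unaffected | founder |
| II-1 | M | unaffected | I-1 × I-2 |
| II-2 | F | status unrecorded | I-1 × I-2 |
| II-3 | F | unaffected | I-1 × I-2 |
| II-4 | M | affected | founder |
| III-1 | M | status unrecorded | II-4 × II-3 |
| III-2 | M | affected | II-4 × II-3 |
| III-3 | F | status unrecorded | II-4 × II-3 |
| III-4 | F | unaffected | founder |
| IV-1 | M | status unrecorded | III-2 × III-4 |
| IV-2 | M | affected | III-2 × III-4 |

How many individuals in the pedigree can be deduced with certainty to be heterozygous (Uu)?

Obligate heterozygotes: III-2 is affected so carries U and received u from II-3 (uu), so III-2 is Uu; IV-2 is affected so carries U and received u from III-4 (uu), so IV-2 is Uu.
Every other individual is either homozygous by phenotype or has at least one consistent homozygous assignment, so the count is 2.

2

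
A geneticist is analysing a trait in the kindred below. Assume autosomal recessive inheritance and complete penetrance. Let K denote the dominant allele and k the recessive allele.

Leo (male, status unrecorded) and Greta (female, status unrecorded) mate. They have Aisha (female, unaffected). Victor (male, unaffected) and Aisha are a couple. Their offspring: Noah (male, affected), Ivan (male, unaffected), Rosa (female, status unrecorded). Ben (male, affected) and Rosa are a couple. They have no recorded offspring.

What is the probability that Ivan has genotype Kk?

2/3

Victor is unaffected so carries K and passed k to Noah (kk), so Victor is Kk.
Aisha is unaffected so carries K and passed k to Noah (kk), so Aisha is Kk.
Their cross gives offspring ratios 1/4 KK : 1/2 Kk : 1/4 kk. Conditioning on Ivan being unaffected, P(Kk) = 1/2 / 3/4 = 2/3.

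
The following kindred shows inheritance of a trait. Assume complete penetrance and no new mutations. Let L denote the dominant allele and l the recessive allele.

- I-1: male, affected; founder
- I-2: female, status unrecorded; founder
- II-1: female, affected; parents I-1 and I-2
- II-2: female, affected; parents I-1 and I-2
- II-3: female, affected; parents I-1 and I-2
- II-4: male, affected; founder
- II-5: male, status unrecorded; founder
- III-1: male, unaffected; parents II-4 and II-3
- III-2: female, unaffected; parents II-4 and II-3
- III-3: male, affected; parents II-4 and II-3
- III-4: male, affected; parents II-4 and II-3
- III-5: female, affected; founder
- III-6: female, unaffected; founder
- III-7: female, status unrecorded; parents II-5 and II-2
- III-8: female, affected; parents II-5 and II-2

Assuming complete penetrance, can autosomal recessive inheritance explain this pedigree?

No

Under autosomal recessive, III-1 (unaffected, male) cannot arise from II-4 (affected) × II-3 (affected).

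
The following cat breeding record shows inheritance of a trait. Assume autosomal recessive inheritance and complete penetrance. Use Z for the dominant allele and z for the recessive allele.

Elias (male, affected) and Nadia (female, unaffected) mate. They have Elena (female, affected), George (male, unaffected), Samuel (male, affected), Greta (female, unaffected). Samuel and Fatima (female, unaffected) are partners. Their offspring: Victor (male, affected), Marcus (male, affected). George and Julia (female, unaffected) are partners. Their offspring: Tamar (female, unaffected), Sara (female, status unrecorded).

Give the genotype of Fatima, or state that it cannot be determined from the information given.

Zz

From phenotype alone, Fatima is ZZ or Zz.
Fatima is unaffected so carries Z and passed z to Victor (zz), so Fatima is Zz.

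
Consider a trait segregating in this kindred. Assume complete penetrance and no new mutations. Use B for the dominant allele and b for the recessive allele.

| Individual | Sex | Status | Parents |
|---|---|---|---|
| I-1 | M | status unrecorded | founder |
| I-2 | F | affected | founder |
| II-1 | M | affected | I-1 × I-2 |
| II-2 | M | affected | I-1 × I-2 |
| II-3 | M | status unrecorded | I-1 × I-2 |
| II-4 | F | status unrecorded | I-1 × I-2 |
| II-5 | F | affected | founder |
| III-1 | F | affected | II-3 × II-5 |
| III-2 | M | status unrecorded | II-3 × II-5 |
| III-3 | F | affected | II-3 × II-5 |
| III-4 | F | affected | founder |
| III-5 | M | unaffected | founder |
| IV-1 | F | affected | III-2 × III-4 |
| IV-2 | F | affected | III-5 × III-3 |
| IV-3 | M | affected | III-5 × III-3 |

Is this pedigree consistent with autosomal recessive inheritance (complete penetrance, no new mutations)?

A consistent assignment under autosomal recessive exists: I-1 Bb, I-2 bb, II-1 bb, II-2 bb, II-3 Bb, II-4 Bb, II-5 bb, III-1 bb, III-2 Bb, III-3 bb, III-4 bb, III-5 Bb, IV-1 bb, IV-2 bb, IV-3 bb.
In this assignment every recorded phenotype matches its genotype and every non-founder's genotype is obtainable from its parents' genotypes, so the pedigree is consistent.

Yes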